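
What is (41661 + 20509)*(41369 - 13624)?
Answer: 1724906650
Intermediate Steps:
(41661 + 20509)*(41369 - 13624) = 62170*27745 = 1724906650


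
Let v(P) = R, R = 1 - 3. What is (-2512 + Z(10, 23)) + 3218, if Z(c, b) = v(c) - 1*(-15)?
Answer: 719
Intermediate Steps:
R = -2
v(P) = -2
Z(c, b) = 13 (Z(c, b) = -2 - 1*(-15) = -2 + 15 = 13)
(-2512 + Z(10, 23)) + 3218 = (-2512 + 13) + 3218 = -2499 + 3218 = 719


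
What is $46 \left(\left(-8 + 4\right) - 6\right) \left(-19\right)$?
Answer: $8740$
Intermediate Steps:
$46 \left(\left(-8 + 4\right) - 6\right) \left(-19\right) = 46 \left(-4 - 6\right) \left(-19\right) = 46 \left(-10\right) \left(-19\right) = \left(-460\right) \left(-19\right) = 8740$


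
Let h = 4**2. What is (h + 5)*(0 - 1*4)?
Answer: -84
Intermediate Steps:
h = 16
(h + 5)*(0 - 1*4) = (16 + 5)*(0 - 1*4) = 21*(0 - 4) = 21*(-4) = -84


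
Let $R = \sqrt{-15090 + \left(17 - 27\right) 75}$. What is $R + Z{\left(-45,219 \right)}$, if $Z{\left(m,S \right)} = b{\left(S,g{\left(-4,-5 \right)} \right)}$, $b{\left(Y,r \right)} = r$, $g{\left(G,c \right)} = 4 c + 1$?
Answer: $-19 + 12 i \sqrt{110} \approx -19.0 + 125.86 i$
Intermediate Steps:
$g{\left(G,c \right)} = 1 + 4 c$
$Z{\left(m,S \right)} = -19$ ($Z{\left(m,S \right)} = 1 + 4 \left(-5\right) = 1 - 20 = -19$)
$R = 12 i \sqrt{110}$ ($R = \sqrt{-15090 + \left(17 - 27\right) 75} = \sqrt{-15090 - 750} = \sqrt{-15840} = 12 i \sqrt{110} \approx 125.86 i$)
$R + Z{\left(-45,219 \right)} = 12 i \sqrt{110} - 19 = -19 + 12 i \sqrt{110}$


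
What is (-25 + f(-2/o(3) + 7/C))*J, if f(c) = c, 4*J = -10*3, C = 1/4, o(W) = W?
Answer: -35/2 ≈ -17.500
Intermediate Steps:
C = ¼ ≈ 0.25000
J = -15/2 (J = (-10*3)/4 = (¼)*(-30) = -15/2 ≈ -7.5000)
(-25 + f(-2/o(3) + 7/C))*J = (-25 + (-2/3 + 7/(¼)))*(-15/2) = (-25 + (-2*⅓ + 7*4))*(-15/2) = (-25 + (-⅔ + 28))*(-15/2) = (-25 + 82/3)*(-15/2) = (7/3)*(-15/2) = -35/2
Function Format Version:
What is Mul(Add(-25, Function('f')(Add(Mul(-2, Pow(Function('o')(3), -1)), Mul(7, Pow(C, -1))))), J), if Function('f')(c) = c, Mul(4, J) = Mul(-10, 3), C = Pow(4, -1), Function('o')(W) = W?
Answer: Rational(-35, 2) ≈ -17.500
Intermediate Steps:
C = Rational(1, 4) ≈ 0.25000
J = Rational(-15, 2) (J = Mul(Rational(1, 4), Mul(-10, 3)) = Mul(Rational(1, 4), -30) = Rational(-15, 2) ≈ -7.5000)
Mul(Add(-25, Function('f')(Add(Mul(-2, Pow(Function('o')(3), -1)), Mul(7, Pow(C, -1))))), J) = Mul(Add(-25, Add(Mul(-2, Pow(3, -1)), Mul(7, Pow(Rational(1, 4), -1)))), Rational(-15, 2)) = Mul(Add(-25, Add(Mul(-2, Rational(1, 3)), Mul(7, 4))), Rational(-15, 2)) = Mul(Add(-25, Add(Rational(-2, 3), 28)), Rational(-15, 2)) = Mul(Add(-25, Rational(82, 3)), Rational(-15, 2)) = Mul(Rational(7, 3), Rational(-15, 2)) = Rational(-35, 2)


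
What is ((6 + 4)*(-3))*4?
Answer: -120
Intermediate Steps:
((6 + 4)*(-3))*4 = (10*(-3))*4 = -30*4 = -120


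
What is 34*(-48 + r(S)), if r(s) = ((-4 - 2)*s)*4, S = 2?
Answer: -3264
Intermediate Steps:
r(s) = -24*s (r(s) = -6*s*4 = -24*s)
34*(-48 + r(S)) = 34*(-48 - 24*2) = 34*(-48 - 48) = 34*(-96) = -3264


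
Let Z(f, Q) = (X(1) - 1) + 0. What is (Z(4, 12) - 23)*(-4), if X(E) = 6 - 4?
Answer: 88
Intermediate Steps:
X(E) = 2
Z(f, Q) = 1 (Z(f, Q) = (2 - 1) + 0 = 1 + 0 = 1)
(Z(4, 12) - 23)*(-4) = (1 - 23)*(-4) = -22*(-4) = 88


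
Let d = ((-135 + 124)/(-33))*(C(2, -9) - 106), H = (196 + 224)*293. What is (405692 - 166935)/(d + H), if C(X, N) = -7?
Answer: 716271/369067 ≈ 1.9408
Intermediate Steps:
H = 123060 (H = 420*293 = 123060)
d = -113/3 (d = ((-135 + 124)/(-33))*(-7 - 106) = -11*(-1/33)*(-113) = (1/3)*(-113) = -113/3 ≈ -37.667)
(405692 - 166935)/(d + H) = (405692 - 166935)/(-113/3 + 123060) = 238757/(369067/3) = 238757*(3/369067) = 716271/369067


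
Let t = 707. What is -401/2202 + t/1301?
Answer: 1035113/2864802 ≈ 0.36132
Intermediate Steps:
-401/2202 + t/1301 = -401/2202 + 707/1301 = 1035113/2864802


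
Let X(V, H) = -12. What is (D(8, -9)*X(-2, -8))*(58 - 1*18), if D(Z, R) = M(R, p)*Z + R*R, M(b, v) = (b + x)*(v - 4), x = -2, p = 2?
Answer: -123360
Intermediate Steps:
M(b, v) = (-4 + v)*(-2 + b) (M(b, v) = (b - 2)*(v - 4) = (-2 + b)*(-4 + v) = (-4 + v)*(-2 + b))
D(Z, R) = R² + Z*(4 - 2*R) (D(Z, R) = (8 - 4*R - 2*2 + R*2)*Z + R*R = (8 - 4*R - 4 + 2*R)*Z + R² = (4 - 2*R)*Z + R² = Z*(4 - 2*R) + R² = R² + Z*(4 - 2*R))
(D(8, -9)*X(-2, -8))*(58 - 1*18) = (((-9)² + 2*8*(2 - 1*(-9)))*(-12))*(58 - 1*18) = ((81 + 2*8*(2 + 9))*(-12))*(58 - 18) = ((81 + 2*8*11)*(-12))*40 = ((81 + 176)*(-12))*40 = (257*(-12))*40 = -3084*40 = -123360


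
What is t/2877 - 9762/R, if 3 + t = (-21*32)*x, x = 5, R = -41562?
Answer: -6204874/6642993 ≈ -0.93405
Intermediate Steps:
t = -3363 (t = -3 - 21*32*5 = -3 - 672*5 = -3 - 3360 = -3363)
t/2877 - 9762/R = -3363/2877 - 9762/(-41562) = -3363*1/2877 - 9762*(-1/41562) = -1121/959 + 1627/6927 = -6204874/6642993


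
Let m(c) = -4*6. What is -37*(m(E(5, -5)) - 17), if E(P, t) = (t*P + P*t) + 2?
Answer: 1517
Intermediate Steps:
E(P, t) = 2 + 2*P*t (E(P, t) = (P*t + P*t) + 2 = 2*P*t + 2 = 2 + 2*P*t)
m(c) = -24
-37*(m(E(5, -5)) - 17) = -37*(-24 - 17) = -37*(-41) = 1517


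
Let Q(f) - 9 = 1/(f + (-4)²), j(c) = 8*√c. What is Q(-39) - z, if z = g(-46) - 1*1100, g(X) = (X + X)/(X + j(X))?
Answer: 1401772/1265 - 8*I*√46/55 ≈ 1108.1 - 0.98652*I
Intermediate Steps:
Q(f) = 9 + 1/(16 + f) (Q(f) = 9 + 1/(f + (-4)²) = 9 + 1/(f + 16) = 9 + 1/(16 + f))
g(X) = 2*X/(X + 8*√X) (g(X) = (X + X)/(X + 8*√X) = (2*X)/(X + 8*√X) = 2*X/(X + 8*√X))
z = -1100 - 92/(-46 + 8*I*√46) (z = 2*(-46)/(-46 + 8*√(-46)) - 1*1100 = 2*(-46)/(-46 + 8*(I*√46)) - 1100 = 2*(-46)/(-46 + 8*I*√46) - 1100 = -92/(-46 + 8*I*√46) - 1100 = -1100 - 92/(-46 + 8*I*√46) ≈ -1099.2 + 0.98652*I)
Q(-39) - z = (145 + 9*(-39))/(16 - 39) - (-60454/55 + 8*I*√46/55) = (145 - 351)/(-23) + (60454/55 - 8*I*√46/55) = -1/23*(-206) + (60454/55 - 8*I*√46/55) = 206/23 + (60454/55 - 8*I*√46/55) = 1401772/1265 - 8*I*√46/55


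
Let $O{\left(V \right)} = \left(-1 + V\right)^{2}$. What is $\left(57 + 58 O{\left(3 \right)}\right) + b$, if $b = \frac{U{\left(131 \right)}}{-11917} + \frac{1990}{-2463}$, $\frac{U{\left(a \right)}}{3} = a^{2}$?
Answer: $\frac{8332086560}{29351571} \approx 283.87$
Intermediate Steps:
$U{\left(a \right)} = 3 a^{2}$
$b = - \frac{150517459}{29351571}$ ($b = \frac{3 \cdot 131^{2}}{-11917} + \frac{1990}{-2463} = 3 \cdot 17161 \left(- \frac{1}{11917}\right) + 1990 \left(- \frac{1}{2463}\right) = 51483 \left(- \frac{1}{11917}\right) - \frac{1990}{2463} = - \frac{51483}{11917} - \frac{1990}{2463} = - \frac{150517459}{29351571} \approx -5.1281$)
$\left(57 + 58 O{\left(3 \right)}\right) + b = \left(57 + 58 \left(-1 + 3\right)^{2}\right) - \frac{150517459}{29351571} = \left(57 + 58 \cdot 2^{2}\right) - \frac{150517459}{29351571} = \left(57 + 58 \cdot 4\right) - \frac{150517459}{29351571} = \left(57 + 232\right) - \frac{150517459}{29351571} = 289 - \frac{150517459}{29351571} = \frac{8332086560}{29351571}$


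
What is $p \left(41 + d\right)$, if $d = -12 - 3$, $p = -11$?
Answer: $-286$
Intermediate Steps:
$d = -15$ ($d = -12 - 3 = -15$)
$p \left(41 + d\right) = - 11 \left(41 - 15\right) = \left(-11\right) 26 = -286$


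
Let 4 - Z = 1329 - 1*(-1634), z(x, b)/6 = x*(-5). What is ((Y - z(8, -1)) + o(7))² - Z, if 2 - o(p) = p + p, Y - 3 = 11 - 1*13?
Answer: 55400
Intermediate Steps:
Y = 1 (Y = 3 + (11 - 1*13) = 3 + (11 - 13) = 3 - 2 = 1)
z(x, b) = -30*x (z(x, b) = 6*(x*(-5)) = 6*(-5*x) = -30*x)
o(p) = 2 - 2*p (o(p) = 2 - (p + p) = 2 - 2*p)
Z = -2959 (Z = 4 - (1329 - 1*(-1634)) = 4 - (1329 + 1634) = 4 - 1*2963 = 4 - 2963 = -2959)
((Y - z(8, -1)) + o(7))² - Z = ((1 - (-30)*8) + (2 - 2*7))² - 1*(-2959) = ((1 - 1*(-240)) + (2 - 14))² + 2959 = ((1 + 240) - 12)² + 2959 = (241 - 12)² + 2959 = 229² + 2959 = 52441 + 2959 = 55400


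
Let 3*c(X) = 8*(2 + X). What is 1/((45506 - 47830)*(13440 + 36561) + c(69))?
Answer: -3/348606404 ≈ -8.6057e-9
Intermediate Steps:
c(X) = 16/3 + 8*X/3 (c(X) = (8*(2 + X))/3 = (16 + 8*X)/3 = 16/3 + 8*X/3)
1/((45506 - 47830)*(13440 + 36561) + c(69)) = 1/((45506 - 47830)*(13440 + 36561) + (16/3 + (8/3)*69)) = 1/(-2324*50001 + (16/3 + 184)) = 1/(-116202324 + 568/3) = 1/(-348606404/3) = -3/348606404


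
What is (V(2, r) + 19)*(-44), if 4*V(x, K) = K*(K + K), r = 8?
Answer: -2244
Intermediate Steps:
V(x, K) = K²/2 (V(x, K) = (K*(K + K))/4 = (K*(2*K))/4 = (2*K²)/4 = K²/2)
(V(2, r) + 19)*(-44) = ((½)*8² + 19)*(-44) = ((½)*64 + 19)*(-44) = (32 + 19)*(-44) = 51*(-44) = -2244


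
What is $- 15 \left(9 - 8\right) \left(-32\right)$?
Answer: $480$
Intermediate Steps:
$- 15 \left(9 - 8\right) \left(-32\right) = \left(-15\right) 1 \left(-32\right) = \left(-15\right) \left(-32\right) = 480$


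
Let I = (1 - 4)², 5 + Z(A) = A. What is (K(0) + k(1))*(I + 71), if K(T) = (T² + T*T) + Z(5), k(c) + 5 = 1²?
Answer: -320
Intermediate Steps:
Z(A) = -5 + A
k(c) = -4 (k(c) = -5 + 1² = -5 + 1 = -4)
I = 9 (I = (-3)² = 9)
K(T) = 2*T² (K(T) = (T² + T*T) + (-5 + 5) = (T² + T²) + 0 = 2*T² + 0 = 2*T²)
(K(0) + k(1))*(I + 71) = (2*0² - 4)*(9 + 71) = (2*0 - 4)*80 = (0 - 4)*80 = -4*80 = -320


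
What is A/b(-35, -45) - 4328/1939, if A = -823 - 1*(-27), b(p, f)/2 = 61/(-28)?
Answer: 21344208/118279 ≈ 180.46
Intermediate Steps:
b(p, f) = -61/14 (b(p, f) = 2*(61/(-28)) = 2*(61*(-1/28)) = 2*(-61/28) = -61/14)
A = -796 (A = -823 + 27 = -796)
A/b(-35, -45) - 4328/1939 = -796/(-61/14) - 4328/1939 = -796*(-14/61) - 4328*1/1939 = 11144/61 - 4328/1939 = 21344208/118279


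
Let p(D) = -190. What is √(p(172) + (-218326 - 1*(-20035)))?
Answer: I*√198481 ≈ 445.51*I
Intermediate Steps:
√(p(172) + (-218326 - 1*(-20035))) = √(-190 + (-218326 - 1*(-20035))) = √(-190 + (-218326 + 20035)) = √(-190 - 198291) = √(-198481) = I*√198481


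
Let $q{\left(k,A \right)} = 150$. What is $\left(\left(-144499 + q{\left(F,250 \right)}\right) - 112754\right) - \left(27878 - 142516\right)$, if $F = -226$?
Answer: $-142465$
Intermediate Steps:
$\left(\left(-144499 + q{\left(F,250 \right)}\right) - 112754\right) - \left(27878 - 142516\right) = \left(\left(-144499 + 150\right) - 112754\right) - \left(27878 - 142516\right) = \left(-144349 - 112754\right) - \left(27878 - 142516\right) = -257103 - -114638 = -257103 + 114638 = -142465$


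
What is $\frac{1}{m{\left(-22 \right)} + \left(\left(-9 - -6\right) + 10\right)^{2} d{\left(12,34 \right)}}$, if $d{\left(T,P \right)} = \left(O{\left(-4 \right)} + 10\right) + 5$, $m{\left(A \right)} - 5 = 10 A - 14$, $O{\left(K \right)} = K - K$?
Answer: $\frac{1}{506} \approx 0.0019763$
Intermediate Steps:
$O{\left(K \right)} = 0$
$m{\left(A \right)} = -9 + 10 A$ ($m{\left(A \right)} = 5 + \left(10 A - 14\right) = 5 + \left(-14 + 10 A\right) = -9 + 10 A$)
$d{\left(T,P \right)} = 15$ ($d{\left(T,P \right)} = \left(0 + 10\right) + 5 = 10 + 5 = 15$)
$\frac{1}{m{\left(-22 \right)} + \left(\left(-9 - -6\right) + 10\right)^{2} d{\left(12,34 \right)}} = \frac{1}{\left(-9 + 10 \left(-22\right)\right) + \left(\left(-9 - -6\right) + 10\right)^{2} \cdot 15} = \frac{1}{\left(-9 - 220\right) + \left(\left(-9 + 6\right) + 10\right)^{2} \cdot 15} = \frac{1}{-229 + \left(-3 + 10\right)^{2} \cdot 15} = \frac{1}{-229 + 7^{2} \cdot 15} = \frac{1}{-229 + 49 \cdot 15} = \frac{1}{-229 + 735} = \frac{1}{506}$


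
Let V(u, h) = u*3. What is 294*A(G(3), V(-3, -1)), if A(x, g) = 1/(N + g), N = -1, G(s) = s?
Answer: -147/5 ≈ -29.400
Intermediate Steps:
V(u, h) = 3*u
A(x, g) = 1/(-1 + g)
294*A(G(3), V(-3, -1)) = 294/(-1 + 3*(-3)) = 294/(-1 - 9) = 294/(-10) = 294*(-1/10) = -147/5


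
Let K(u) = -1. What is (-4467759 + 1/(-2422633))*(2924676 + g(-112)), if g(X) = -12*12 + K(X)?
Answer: -31654364304892748888/2422633 ≈ -1.3066e+13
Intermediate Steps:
g(X) = -145 (g(X) = -12*12 - 1 = -144 - 1 = -145)
(-4467759 + 1/(-2422633))*(2924676 + g(-112)) = (-4467759 + 1/(-2422633))*(2924676 - 145) = (-4467759 - 1/2422633)*2924531 = -10823740389448/2422633*2924531 = -31654364304892748888/2422633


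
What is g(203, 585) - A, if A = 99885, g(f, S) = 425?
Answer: -99460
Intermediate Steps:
g(203, 585) - A = 425 - 1*99885 = 425 - 99885 = -99460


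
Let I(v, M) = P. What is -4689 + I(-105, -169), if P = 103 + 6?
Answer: -4580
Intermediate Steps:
P = 109
I(v, M) = 109
-4689 + I(-105, -169) = -4689 + 109 = -4580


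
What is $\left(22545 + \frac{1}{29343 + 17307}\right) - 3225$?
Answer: $\frac{901278001}{46650} \approx 19320.0$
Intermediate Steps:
$\left(22545 + \frac{1}{29343 + 17307}\right) - 3225 = \left(22545 + \frac{1}{46650}\right) - 3225 = \frac{1051724251}{46650} - 3225 = \frac{901278001}{46650}$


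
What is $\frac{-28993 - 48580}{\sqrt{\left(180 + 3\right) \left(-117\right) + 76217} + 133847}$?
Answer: $- \frac{10382913331}{17914964603} + \frac{77573 \sqrt{54806}}{17914964603} \approx -0.57855$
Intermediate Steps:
$\frac{-28993 - 48580}{\sqrt{\left(180 + 3\right) \left(-117\right) + 76217} + 133847} = - \frac{77573}{\sqrt{183 \left(-117\right) + 76217} + 133847} = - \frac{77573}{\sqrt{-21411 + 76217} + 133847} = - \frac{77573}{\sqrt{54806} + 133847} = - \frac{77573}{133847 + \sqrt{54806}}$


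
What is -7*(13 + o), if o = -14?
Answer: 7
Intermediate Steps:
-7*(13 + o) = -7*(13 - 14) = -7*(-1) = 7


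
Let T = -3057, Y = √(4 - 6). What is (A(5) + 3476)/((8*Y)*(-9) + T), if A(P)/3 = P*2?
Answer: -3572614/3118539 + 28048*I*√2/1039513 ≈ -1.1456 + 0.038158*I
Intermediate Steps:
A(P) = 6*P (A(P) = 3*(P*2) = 3*(2*P) = 6*P)
Y = I*√2 (Y = √(-2) = I*√2 ≈ 1.4142*I)
(A(5) + 3476)/((8*Y)*(-9) + T) = (6*5 + 3476)/((8*(I*√2))*(-9) - 3057) = (30 + 3476)/((8*I*√2)*(-9) - 3057) = 3506/(-72*I*√2 - 3057) = 3506/(-3057 - 72*I*√2)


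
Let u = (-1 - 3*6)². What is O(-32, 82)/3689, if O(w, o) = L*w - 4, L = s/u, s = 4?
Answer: -1572/1331729 ≈ -0.0011804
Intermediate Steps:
u = 361 (u = (-1 - 18)² = (-19)² = 361)
L = 4/361 ≈ 0.011080
O(w, o) = -4 + 4*w/361 (O(w, o) = 4*w/361 - 4 = -4 + 4*w/361)
O(-32, 82)/3689 = (-4 + (4/361)*(-32))/3689 = (-4 - 128/361)*(1/3689) = -1572/361*1/3689 = -1572/1331729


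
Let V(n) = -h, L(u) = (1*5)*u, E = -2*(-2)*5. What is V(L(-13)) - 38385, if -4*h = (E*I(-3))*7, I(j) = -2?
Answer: -38455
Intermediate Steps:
E = 20 (E = 4*5 = 20)
L(u) = 5*u
h = 70 (h = -20*(-2)*7/4 = -(-10)*7 = -¼*(-280) = 70)
V(n) = -70 (V(n) = -1*70 = -70)
V(L(-13)) - 38385 = -70 - 38385 = -38455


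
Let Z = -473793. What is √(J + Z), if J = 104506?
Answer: I*√369287 ≈ 607.69*I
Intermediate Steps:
√(J + Z) = √(104506 - 473793) = √(-369287) = I*√369287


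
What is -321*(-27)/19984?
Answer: 8667/19984 ≈ 0.43370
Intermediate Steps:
-321*(-27)/19984 = 8667*(1/19984) = 8667/19984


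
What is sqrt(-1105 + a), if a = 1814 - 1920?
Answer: I*sqrt(1211) ≈ 34.799*I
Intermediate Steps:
a = -106
sqrt(-1105 + a) = sqrt(-1105 - 106) = sqrt(-1211) = I*sqrt(1211)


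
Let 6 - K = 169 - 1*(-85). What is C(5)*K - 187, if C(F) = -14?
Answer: 3285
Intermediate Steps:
K = -248 (K = 6 - (169 - 1*(-85)) = 6 - (169 + 85) = 6 - 1*254 = 6 - 254 = -248)
C(5)*K - 187 = -14*(-248) - 187 = 3472 - 187 = 3285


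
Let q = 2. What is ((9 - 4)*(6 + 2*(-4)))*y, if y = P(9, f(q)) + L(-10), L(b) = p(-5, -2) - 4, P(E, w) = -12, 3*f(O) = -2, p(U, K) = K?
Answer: 180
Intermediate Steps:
f(O) = -⅔ (f(O) = (⅓)*(-2) = -⅔)
L(b) = -6 (L(b) = -2 - 4 = -6)
y = -18 (y = -12 - 6 = -18)
((9 - 4)*(6 + 2*(-4)))*y = ((9 - 4)*(6 + 2*(-4)))*(-18) = (5*(6 - 8))*(-18) = (5*(-2))*(-18) = -10*(-18) = 180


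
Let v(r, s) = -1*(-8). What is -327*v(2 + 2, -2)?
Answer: -2616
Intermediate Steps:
v(r, s) = 8
-327*v(2 + 2, -2) = -327*8 = -2616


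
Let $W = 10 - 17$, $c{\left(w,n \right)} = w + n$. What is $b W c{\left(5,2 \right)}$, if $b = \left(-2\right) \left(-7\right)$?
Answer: $-686$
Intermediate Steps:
$c{\left(w,n \right)} = n + w$
$W = -7$
$b = 14$
$b W c{\left(5,2 \right)} = 14 \left(-7\right) \left(2 + 5\right) = \left(-98\right) 7 = -686$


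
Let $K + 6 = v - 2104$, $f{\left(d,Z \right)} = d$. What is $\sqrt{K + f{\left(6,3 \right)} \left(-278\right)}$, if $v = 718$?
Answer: $6 i \sqrt{85} \approx 55.317 i$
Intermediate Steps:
$K = -1392$ ($K = -6 + \left(718 - 2104\right) = -6 - 1386 = -1392$)
$\sqrt{K + f{\left(6,3 \right)} \left(-278\right)} = \sqrt{-1392 + 6 \left(-278\right)} = \sqrt{-1392 - 1668} = \sqrt{-3060} = 6 i \sqrt{85}$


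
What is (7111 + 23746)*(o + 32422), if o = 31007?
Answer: 1957228653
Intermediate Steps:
(7111 + 23746)*(o + 32422) = (7111 + 23746)*(31007 + 32422) = 30857*63429 = 1957228653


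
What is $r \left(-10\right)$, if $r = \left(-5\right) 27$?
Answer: $1350$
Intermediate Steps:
$r = -135$
$r \left(-10\right) = \left(-135\right) \left(-10\right) = 1350$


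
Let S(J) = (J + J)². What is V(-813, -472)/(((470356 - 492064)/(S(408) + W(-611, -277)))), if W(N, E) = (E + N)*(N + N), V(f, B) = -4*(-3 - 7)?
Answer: -5836640/1809 ≈ -3226.4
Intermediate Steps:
S(J) = 4*J² (S(J) = (2*J)² = 4*J²)
V(f, B) = 40 (V(f, B) = -4*(-10) = 40)
W(N, E) = 2*N*(E + N) (W(N, E) = (E + N)*(2*N) = 2*N*(E + N))
V(-813, -472)/(((470356 - 492064)/(S(408) + W(-611, -277)))) = 40/(((470356 - 492064)/(4*408² + 2*(-611)*(-277 - 611)))) = 40/((-21708/(4*166464 + 2*(-611)*(-888)))) = 40/((-21708/(665856 + 1085136))) = 40/((-21708/1750992)) = 40/((-21708*1/1750992)) = 40/(-1809/145916) = 40*(-145916/1809) = -5836640/1809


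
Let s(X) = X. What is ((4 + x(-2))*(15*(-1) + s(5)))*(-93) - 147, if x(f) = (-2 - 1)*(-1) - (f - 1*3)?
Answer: 11013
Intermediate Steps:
x(f) = 6 - f (x(f) = -3*(-1) - (f - 3) = 3 - (-3 + f) = 3 + (3 - f) = 6 - f)
((4 + x(-2))*(15*(-1) + s(5)))*(-93) - 147 = ((4 + (6 - 1*(-2)))*(15*(-1) + 5))*(-93) - 147 = ((4 + (6 + 2))*(-15 + 5))*(-93) - 147 = ((4 + 8)*(-10))*(-93) - 147 = (12*(-10))*(-93) - 147 = -120*(-93) - 147 = 11160 - 147 = 11013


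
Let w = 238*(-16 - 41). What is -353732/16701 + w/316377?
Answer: -4153304990/195696751 ≈ -21.223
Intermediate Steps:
w = -13566 (w = 238*(-57) = -13566)
-353732/16701 + w/316377 = -353732/16701 - 13566/316377 = -353732*1/16701 - 13566*1/316377 = -353732/16701 - 4522/105459 = -4153304990/195696751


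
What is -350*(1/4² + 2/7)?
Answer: -975/8 ≈ -121.88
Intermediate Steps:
-350*(1/4² + 2/7) = -350*(1/16 + 2*(⅐)) = -350*(1*(1/16) + 2/7) = -350*(1/16 + 2/7) = -350*39/112 = -975/8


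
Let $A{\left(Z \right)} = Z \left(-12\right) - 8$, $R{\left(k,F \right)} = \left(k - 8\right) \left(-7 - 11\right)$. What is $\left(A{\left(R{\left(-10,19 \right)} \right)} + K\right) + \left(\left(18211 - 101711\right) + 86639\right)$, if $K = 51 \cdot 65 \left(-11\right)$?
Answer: $-37222$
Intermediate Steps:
$R{\left(k,F \right)} = 144 - 18 k$ ($R{\left(k,F \right)} = \left(-8 + k\right) \left(-18\right) = 144 - 18 k$)
$A{\left(Z \right)} = -8 - 12 Z$ ($A{\left(Z \right)} = - 12 Z - 8 = -8 - 12 Z$)
$K = -36465$ ($K = 3315 \left(-11\right) = -36465$)
$\left(A{\left(R{\left(-10,19 \right)} \right)} + K\right) + \left(\left(18211 - 101711\right) + 86639\right) = \left(\left(-8 - 12 \left(144 - -180\right)\right) - 36465\right) + \left(\left(18211 - 101711\right) + 86639\right) = \left(\left(-8 - 12 \left(144 + 180\right)\right) - 36465\right) + \left(-83500 + 86639\right) = \left(\left(-8 - 3888\right) - 36465\right) + 3139 = \left(-3896 - 36465\right) + 3139 = -40361 + 3139 = -37222$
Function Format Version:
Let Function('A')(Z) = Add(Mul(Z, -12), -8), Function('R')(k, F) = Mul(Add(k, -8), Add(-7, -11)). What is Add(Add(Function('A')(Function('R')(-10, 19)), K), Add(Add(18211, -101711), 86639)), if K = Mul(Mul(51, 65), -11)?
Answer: -37222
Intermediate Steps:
Function('R')(k, F) = Add(144, Mul(-18, k)) (Function('R')(k, F) = Mul(Add(-8, k), -18) = Add(144, Mul(-18, k)))
Function('A')(Z) = Add(-8, Mul(-12, Z)) (Function('A')(Z) = Add(Mul(-12, Z), -8) = Add(-8, Mul(-12, Z)))
K = -36465 (K = Mul(3315, -11) = -36465)
Add(Add(Function('A')(Function('R')(-10, 19)), K), Add(Add(18211, -101711), 86639)) = Add(Add(Add(-8, Mul(-12, Add(144, Mul(-18, -10)))), -36465), Add(Add(18211, -101711), 86639)) = Add(Add(Add(-8, Mul(-12, Add(144, 180))), -36465), Add(-83500, 86639)) = Add(Add(Add(-8, Mul(-12, 324)), -36465), 3139) = Add(Add(Add(-8, -3888), -36465), 3139) = Add(Add(-3896, -36465), 3139) = Add(-40361, 3139) = -37222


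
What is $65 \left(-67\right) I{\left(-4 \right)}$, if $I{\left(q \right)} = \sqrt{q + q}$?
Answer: $- 8710 i \sqrt{2} \approx - 12318.0 i$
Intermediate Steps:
$I{\left(q \right)} = \sqrt{2} \sqrt{q}$ ($I{\left(q \right)} = \sqrt{2 q} = \sqrt{2} \sqrt{q}$)
$65 \left(-67\right) I{\left(-4 \right)} = 65 \left(-67\right) \sqrt{2} \sqrt{-4} = - 4355 \sqrt{2} \cdot 2 i = - 4355 \cdot 2 i \sqrt{2} = - 8710 i \sqrt{2}$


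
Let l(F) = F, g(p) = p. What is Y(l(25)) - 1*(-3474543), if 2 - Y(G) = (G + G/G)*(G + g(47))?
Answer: 3472673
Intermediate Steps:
Y(G) = 2 - (1 + G)*(47 + G) (Y(G) = 2 - (G + G/G)*(G + 47) = 2 - (G + 1)*(47 + G) = 2 - (1 + G)*(47 + G))
Y(l(25)) - 1*(-3474543) = (-45 - 1*25² - 48*25) - 1*(-3474543) = (-45 - 1*625 - 1200) + 3474543 = (-45 - 625 - 1200) + 3474543 = -1870 + 3474543 = 3472673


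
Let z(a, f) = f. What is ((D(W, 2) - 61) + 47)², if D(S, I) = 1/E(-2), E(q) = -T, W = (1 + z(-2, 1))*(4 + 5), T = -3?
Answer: 1681/9 ≈ 186.78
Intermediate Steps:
W = 18 (W = (1 + 1)*(4 + 5) = 2*9 = 18)
E(q) = 3 (E(q) = -1*(-3) = 3)
D(S, I) = ⅓ (D(S, I) = 1/3 = ⅓)
((D(W, 2) - 61) + 47)² = ((⅓ - 61) + 47)² = (-182/3 + 47)² = (-41/3)² = 1681/9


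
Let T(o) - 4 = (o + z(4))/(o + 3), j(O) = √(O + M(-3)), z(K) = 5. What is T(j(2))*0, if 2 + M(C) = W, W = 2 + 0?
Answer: 0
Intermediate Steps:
W = 2
M(C) = 0 (M(C) = -2 + 2 = 0)
j(O) = √O (j(O) = √(O + 0) = √O)
T(o) = 4 + (5 + o)/(3 + o) (T(o) = 4 + (o + 5)/(o + 3) = 4 + (5 + o)/(3 + o))
T(j(2))*0 = ((17 + 5*√2)/(3 + √2))*0 = 0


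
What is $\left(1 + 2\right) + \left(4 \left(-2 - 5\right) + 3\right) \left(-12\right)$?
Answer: $303$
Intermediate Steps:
$\left(1 + 2\right) + \left(4 \left(-2 - 5\right) + 3\right) \left(-12\right) = 3 + \left(4 \left(-2 - 5\right) + 3\right) \left(-12\right) = 3 + \left(4 \left(-7\right) + 3\right) \left(-12\right) = 3 + \left(-28 + 3\right) \left(-12\right) = 3 - -300 = 3 + 300 = 303$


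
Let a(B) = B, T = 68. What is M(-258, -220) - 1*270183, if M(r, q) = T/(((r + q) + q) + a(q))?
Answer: -7294943/27 ≈ -2.7018e+5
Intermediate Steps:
M(r, q) = 68/(r + 3*q) (M(r, q) = 68/(((r + q) + q) + q) = 68/(((q + r) + q) + q) = 68/((r + 2*q) + q) = 68/(r + 3*q))
M(-258, -220) - 1*270183 = 68/(-258 + 3*(-220)) - 1*270183 = 68/(-258 - 660) - 270183 = 68/(-918) - 270183 = 68*(-1/918) - 270183 = -2/27 - 270183 = -7294943/27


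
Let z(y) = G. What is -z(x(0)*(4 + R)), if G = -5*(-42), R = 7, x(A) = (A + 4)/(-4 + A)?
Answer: -210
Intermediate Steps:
x(A) = (4 + A)/(-4 + A)
G = 210
z(y) = 210
-z(x(0)*(4 + R)) = -1*210 = -210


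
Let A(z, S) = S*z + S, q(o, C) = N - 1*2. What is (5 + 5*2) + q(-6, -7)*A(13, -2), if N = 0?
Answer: 71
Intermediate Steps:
q(o, C) = -2 (q(o, C) = 0 - 1*2 = 0 - 2 = -2)
A(z, S) = S + S*z
(5 + 5*2) + q(-6, -7)*A(13, -2) = (5 + 5*2) - (-4)*(1 + 13) = (5 + 10) - (-4)*14 = 15 - 2*(-28) = 15 + 56 = 71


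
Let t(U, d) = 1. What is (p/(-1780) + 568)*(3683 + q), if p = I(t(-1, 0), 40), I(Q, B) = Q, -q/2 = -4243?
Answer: 12303333591/1780 ≈ 6.9120e+6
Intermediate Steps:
q = 8486 (q = -2*(-4243) = 8486)
p = 1
(p/(-1780) + 568)*(3683 + q) = (1/(-1780) + 568)*(3683 + 8486) = (1*(-1/1780) + 568)*12169 = (-1/1780 + 568)*12169 = (1011039/1780)*12169 = 12303333591/1780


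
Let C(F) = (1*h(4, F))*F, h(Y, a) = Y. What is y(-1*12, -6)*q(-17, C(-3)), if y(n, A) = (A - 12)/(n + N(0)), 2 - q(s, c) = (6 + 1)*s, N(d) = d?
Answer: 363/2 ≈ 181.50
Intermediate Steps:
C(F) = 4*F (C(F) = (1*4)*F = 4*F)
q(s, c) = 2 - 7*s (q(s, c) = 2 - (6 + 1)*s = 2 - 7*s)
y(n, A) = (-12 + A)/n (y(n, A) = (A - 12)/(n + 0) = (-12 + A)/n)
y(-1*12, -6)*q(-17, C(-3)) = ((-12 - 6)/((-1*12)))*(2 - 7*(-17)) = (-18/(-12))*(2 + 119) = -1/12*(-18)*121 = (3/2)*121 = 363/2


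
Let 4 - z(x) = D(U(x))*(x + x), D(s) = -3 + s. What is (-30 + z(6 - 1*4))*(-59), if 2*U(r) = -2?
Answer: 590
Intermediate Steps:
U(r) = -1 (U(r) = (1/2)*(-2) = -1)
z(x) = 4 + 8*x (z(x) = 4 - (-3 - 1)*(x + x) = 4 - (-4)*2*x = 4 - (-8)*x = 4 + 8*x)
(-30 + z(6 - 1*4))*(-59) = (-30 + (4 + 8*(6 - 1*4)))*(-59) = (-30 + (4 + 8*(6 - 4)))*(-59) = (-30 + (4 + 8*2))*(-59) = (-30 + (4 + 16))*(-59) = (-30 + 20)*(-59) = -10*(-59) = 590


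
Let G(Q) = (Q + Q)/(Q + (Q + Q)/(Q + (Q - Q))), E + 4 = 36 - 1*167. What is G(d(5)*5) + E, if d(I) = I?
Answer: -3595/27 ≈ -133.15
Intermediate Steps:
E = -135 (E = -4 + (36 - 1*167) = -4 + (36 - 167) = -4 - 131 = -135)
G(Q) = 2*Q/(2 + Q) (G(Q) = (2*Q)/(Q + (2*Q)/(Q + 0)) = (2*Q)/(Q + (2*Q)/Q) = (2*Q)/(Q + 2) = (2*Q)/(2 + Q) = 2*Q/(2 + Q))
G(d(5)*5) + E = 2*(5*5)/(2 + 5*5) - 135 = 2*25/(2 + 25) - 135 = 2*25/27 - 135 = 2*25*(1/27) - 135 = 50/27 - 135 = -3595/27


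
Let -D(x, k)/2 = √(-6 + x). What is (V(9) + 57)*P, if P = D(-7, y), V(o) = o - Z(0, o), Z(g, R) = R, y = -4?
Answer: -114*I*√13 ≈ -411.03*I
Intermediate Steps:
V(o) = 0 (V(o) = o - o = 0)
D(x, k) = -2*√(-6 + x)
P = -2*I*√13 (P = -2*√(-6 - 7) = -2*I*√13 ≈ -7.2111*I)
(V(9) + 57)*P = (0 + 57)*(-2*I*√13) = 57*(-2*I*√13) = -114*I*√13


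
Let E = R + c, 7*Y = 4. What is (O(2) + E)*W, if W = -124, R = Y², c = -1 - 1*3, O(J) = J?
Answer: 10168/49 ≈ 207.51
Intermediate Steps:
c = -4 (c = -1 - 3 = -4)
Y = 4/7 (Y = (⅐)*4 = 4/7 ≈ 0.57143)
R = 16/49 (R = (4/7)² = 16/49 ≈ 0.32653)
E = -180/49 (E = 16/49 - 4 = -180/49 ≈ -3.6735)
(O(2) + E)*W = (2 - 180/49)*(-124) = -82/49*(-124) = 10168/49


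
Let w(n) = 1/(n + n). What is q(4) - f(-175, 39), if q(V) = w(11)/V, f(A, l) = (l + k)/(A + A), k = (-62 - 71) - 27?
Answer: -5149/15400 ≈ -0.33435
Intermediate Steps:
w(n) = 1/(2*n)
k = -160 (k = -133 - 27 = -160)
f(A, l) = (-160 + l)/(2*A) (f(A, l) = (l - 160)/(A + A) = (-160 + l)/((2*A)) = (-160 + l)*(1/(2*A)) = (-160 + l)/(2*A))
q(V) = 1/(22*V) (q(V) = ((½)/11)/V = ((½)*(1/11))/V = 1/(22*V))
q(4) - f(-175, 39) = (1/22)/4 - (-160 + 39)/(2*(-175)) = (1/22)*(¼) - (-1)*(-121)/(2*175) = 1/88 - 1*121/350 = 1/88 - 121/350 = -5149/15400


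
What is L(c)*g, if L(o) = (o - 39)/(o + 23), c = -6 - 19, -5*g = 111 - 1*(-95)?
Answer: -6592/5 ≈ -1318.4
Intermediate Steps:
g = -206/5 (g = -(111 - 1*(-95))/5 = -(111 + 95)/5 = -⅕*206 = -206/5 ≈ -41.200)
c = -25
L(o) = (-39 + o)/(23 + o)
L(c)*g = ((-39 - 25)/(23 - 25))*(-206/5) = (-64/(-2))*(-206/5) = -½*(-64)*(-206/5) = 32*(-206/5) = -6592/5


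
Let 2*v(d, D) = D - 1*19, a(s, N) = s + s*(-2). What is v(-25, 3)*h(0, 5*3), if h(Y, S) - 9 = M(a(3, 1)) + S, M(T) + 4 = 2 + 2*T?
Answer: -128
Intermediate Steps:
a(s, N) = -s (a(s, N) = s - 2*s = -s)
M(T) = -2 + 2*T (M(T) = -4 + (2 + 2*T) = -2 + 2*T)
v(d, D) = -19/2 + D/2 (v(d, D) = (D - 1*19)/2 = (D - 19)/2 = (-19 + D)/2 = -19/2 + D/2)
h(Y, S) = 1 + S (h(Y, S) = 9 + ((-2 + 2*(-1*3)) + S) = 9 + ((-2 + 2*(-3)) + S) = 9 + ((-2 - 6) + S) = 9 + (-8 + S) = 1 + S)
v(-25, 3)*h(0, 5*3) = (-19/2 + (1/2)*3)*(1 + 5*3) = (-19/2 + 3/2)*(1 + 15) = -8*16 = -128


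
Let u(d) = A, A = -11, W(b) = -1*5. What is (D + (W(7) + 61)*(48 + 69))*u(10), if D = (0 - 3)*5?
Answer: -71907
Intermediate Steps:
W(b) = -5
u(d) = -11
D = -15 (D = -3*5 = -15)
(D + (W(7) + 61)*(48 + 69))*u(10) = (-15 + (-5 + 61)*(48 + 69))*(-11) = (-15 + 56*117)*(-11) = (-15 + 6552)*(-11) = 6537*(-11) = -71907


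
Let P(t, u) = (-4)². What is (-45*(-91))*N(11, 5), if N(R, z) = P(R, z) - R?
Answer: 20475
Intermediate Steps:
P(t, u) = 16
N(R, z) = 16 - R
(-45*(-91))*N(11, 5) = (-45*(-91))*(16 - 1*11) = 4095*(16 - 11) = 4095*5 = 20475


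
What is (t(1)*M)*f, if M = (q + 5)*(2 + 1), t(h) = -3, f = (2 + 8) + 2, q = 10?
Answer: -1620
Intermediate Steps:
f = 12 (f = 10 + 2 = 12)
M = 45 (M = (10 + 5)*(2 + 1) = 15*3 = 45)
(t(1)*M)*f = -3*45*12 = -135*12 = -1620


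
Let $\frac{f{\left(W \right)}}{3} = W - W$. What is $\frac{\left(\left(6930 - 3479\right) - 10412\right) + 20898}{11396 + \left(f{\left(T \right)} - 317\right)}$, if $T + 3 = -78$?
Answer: $\frac{13937}{11079} \approx 1.258$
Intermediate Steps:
$T = -81$ ($T = -3 - 78 = -81$)
$f{\left(W \right)} = 0$ ($f{\left(W \right)} = 3 \left(W - W\right) = 3 \cdot 0 = 0$)
$\frac{\left(\left(6930 - 3479\right) - 10412\right) + 20898}{11396 + \left(f{\left(T \right)} - 317\right)} = \frac{\left(\left(6930 - 3479\right) - 10412\right) + 20898}{11396 + \left(0 - 317\right)} = \frac{\left(3451 - 10412\right) + 20898}{11396 - 317} = \frac{-6961 + 20898}{11079} = 13937 \cdot \frac{1}{11079} = \frac{13937}{11079}$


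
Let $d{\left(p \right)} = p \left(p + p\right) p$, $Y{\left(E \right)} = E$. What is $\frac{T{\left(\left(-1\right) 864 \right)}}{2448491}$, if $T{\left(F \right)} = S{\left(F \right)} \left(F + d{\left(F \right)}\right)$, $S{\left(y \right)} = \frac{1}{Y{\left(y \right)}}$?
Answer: $\frac{1492993}{2448491} \approx 0.60976$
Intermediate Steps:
$S{\left(y \right)} = \frac{1}{y}$
$d{\left(p \right)} = 2 p^{3}$ ($d{\left(p \right)} = p 2 p p = 2 p^{2} p = 2 p^{3}$)
$T{\left(F \right)} = \frac{F + 2 F^{3}}{F}$
$\frac{T{\left(\left(-1\right) 864 \right)}}{2448491} = \frac{1 + 2 \left(\left(-1\right) 864\right)^{2}}{2448491} = \left(1 + 2 \left(-864\right)^{2}\right) \frac{1}{2448491} = \left(1 + 2 \cdot 746496\right) \frac{1}{2448491} = \left(1 + 1492992\right) \frac{1}{2448491} = 1492993 \cdot \frac{1}{2448491} = \frac{1492993}{2448491}$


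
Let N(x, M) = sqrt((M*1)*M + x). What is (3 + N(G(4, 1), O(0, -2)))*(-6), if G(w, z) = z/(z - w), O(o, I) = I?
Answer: -18 - 2*sqrt(33) ≈ -29.489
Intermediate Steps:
N(x, M) = sqrt(x + M**2) (N(x, M) = sqrt(M*M + x) = sqrt(M**2 + x) = sqrt(x + M**2))
(3 + N(G(4, 1), O(0, -2)))*(-6) = (3 + sqrt(1/(1 - 1*4) + (-2)**2))*(-6) = (3 + sqrt(1/(1 - 4) + 4))*(-6) = (3 + sqrt(1/(-3) + 4))*(-6) = (3 + sqrt(1*(-1/3) + 4))*(-6) = (3 + sqrt(-1/3 + 4))*(-6) = (3 + sqrt(11/3))*(-6) = (3 + sqrt(33)/3)*(-6) = -18 - 2*sqrt(33)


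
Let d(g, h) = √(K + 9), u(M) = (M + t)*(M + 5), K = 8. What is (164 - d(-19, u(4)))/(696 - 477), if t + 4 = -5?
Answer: 164/219 - √17/219 ≈ 0.73003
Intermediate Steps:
t = -9 (t = -4 - 5 = -9)
u(M) = (-9 + M)*(5 + M) (u(M) = (M - 9)*(M + 5) = (-9 + M)*(5 + M))
d(g, h) = √17 (d(g, h) = √(8 + 9) = √17)
(164 - d(-19, u(4)))/(696 - 477) = (164 - √17)/(696 - 477) = (164 - √17)/219 = 164/219 - √17/219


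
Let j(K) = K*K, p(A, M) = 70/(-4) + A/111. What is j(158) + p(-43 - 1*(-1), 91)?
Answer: 1846013/74 ≈ 24946.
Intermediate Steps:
p(A, M) = -35/2 + A/111 (p(A, M) = 70*(-¼) + A*(1/111) = -35/2 + A/111)
j(K) = K²
j(158) + p(-43 - 1*(-1), 91) = 158² + (-35/2 + (-43 - 1*(-1))/111) = 24964 + (-35/2 + (-43 + 1)/111) = 24964 + (-35/2 + (1/111)*(-42)) = 24964 + (-35/2 - 14/37) = 24964 - 1323/74 = 1846013/74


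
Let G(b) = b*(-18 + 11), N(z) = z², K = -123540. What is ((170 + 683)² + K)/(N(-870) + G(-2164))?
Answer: 604069/772048 ≈ 0.78242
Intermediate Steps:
G(b) = -7*b (G(b) = b*(-7) = -7*b)
((170 + 683)² + K)/(N(-870) + G(-2164)) = ((170 + 683)² - 123540)/((-870)² - 7*(-2164)) = (853² - 123540)/(756900 + 15148) = (727609 - 123540)/772048 = 604069*(1/772048) = 604069/772048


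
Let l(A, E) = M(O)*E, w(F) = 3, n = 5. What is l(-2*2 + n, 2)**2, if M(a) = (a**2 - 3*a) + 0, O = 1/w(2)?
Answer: 256/81 ≈ 3.1605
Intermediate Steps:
O = 1/3 ≈ 0.33333
M(a) = a**2 - 3*a
l(A, E) = -8*E/9 (l(A, E) = ((-3 + 1/3)/3)*E = ((1/3)*(-8/3))*E = -8*E/9)
l(-2*2 + n, 2)**2 = (-8/9*2)**2 = (-16/9)**2 = 256/81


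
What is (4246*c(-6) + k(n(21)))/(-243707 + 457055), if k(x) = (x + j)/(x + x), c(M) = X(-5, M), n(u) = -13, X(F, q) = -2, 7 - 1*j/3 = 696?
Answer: -701/17779 ≈ -0.039429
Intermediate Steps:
j = -2067 (j = 21 - 3*696 = 21 - 2088 = -2067)
c(M) = -2
k(x) = (-2067 + x)/(2*x) (k(x) = (x - 2067)/(x + x) = (-2067 + x)/((2*x)) = (-2067 + x)*(1/(2*x)) = (-2067 + x)/(2*x))
(4246*c(-6) + k(n(21)))/(-243707 + 457055) = (4246*(-2) + (½)*(-2067 - 13)/(-13))/(-243707 + 457055) = (-8492 + (½)*(-1/13)*(-2080))/213348 = (-8492 + 80)*(1/213348) = -8412*1/213348 = -701/17779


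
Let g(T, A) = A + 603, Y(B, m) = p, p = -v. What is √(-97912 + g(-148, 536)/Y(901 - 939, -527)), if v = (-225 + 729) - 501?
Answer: 5*I*√35385/3 ≈ 313.52*I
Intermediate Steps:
v = 3 (v = 504 - 501 = 3)
p = -3 (p = -1*3 = -3)
Y(B, m) = -3
g(T, A) = 603 + A
√(-97912 + g(-148, 536)/Y(901 - 939, -527)) = √(-97912 + (603 + 536)/(-3)) = √(-97912 + 1139*(-⅓)) = √(-97912 - 1139/3) = √(-294875/3) = 5*I*√35385/3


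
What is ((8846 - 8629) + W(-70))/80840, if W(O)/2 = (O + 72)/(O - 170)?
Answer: 277/103200 ≈ 0.0026841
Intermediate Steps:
W(O) = 2*(72 + O)/(-170 + O) (W(O) = 2*((O + 72)/(O - 170)) = 2*((72 + O)/(-170 + O)) = 2*(72 + O)/(-170 + O))
((8846 - 8629) + W(-70))/80840 = ((8846 - 8629) + 2*(72 - 70)/(-170 - 70))/80840 = (217 + 2*2/(-240))*(1/80840) = (217 + 2*(-1/240)*2)*(1/80840) = (217 - 1/60)*(1/80840) = (13019/60)*(1/80840) = 277/103200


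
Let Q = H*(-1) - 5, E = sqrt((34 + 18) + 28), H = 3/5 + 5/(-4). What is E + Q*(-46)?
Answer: 2001/10 + 4*sqrt(5) ≈ 209.04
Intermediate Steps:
H = -13/20 (H = 3*(1/5) + 5*(-1/4) = 3/5 - 5/4 = -13/20 ≈ -0.65000)
E = 4*sqrt(5) (E = sqrt(52 + 28) = sqrt(80) = 4*sqrt(5) ≈ 8.9443)
Q = -87/20 (Q = -13/20*(-1) - 5 = 13/20 - 5 = -87/20 ≈ -4.3500)
E + Q*(-46) = 4*sqrt(5) - 87/20*(-46) = 4*sqrt(5) + 2001/10 = 2001/10 + 4*sqrt(5)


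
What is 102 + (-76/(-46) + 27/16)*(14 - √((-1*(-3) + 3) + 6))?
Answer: 27371/184 - 1229*√3/184 ≈ 137.19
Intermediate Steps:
102 + (-76/(-46) + 27/16)*(14 - √((-1*(-3) + 3) + 6)) = 102 + (-76*(-1/46) + 27*(1/16))*(14 - √((3 + 3) + 6)) = 102 + (38/23 + 27/16)*(14 - √(6 + 6)) = 102 + 1229*(14 - √12)/368 = 102 + 1229*(14 - 2*√3)/368 = 102 + (8603/184 - 1229*√3/184) = 27371/184 - 1229*√3/184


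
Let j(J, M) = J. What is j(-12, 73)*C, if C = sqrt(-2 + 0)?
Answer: -12*I*sqrt(2) ≈ -16.971*I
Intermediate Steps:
C = I*sqrt(2) (C = sqrt(-2) = I*sqrt(2) ≈ 1.4142*I)
j(-12, 73)*C = -12*I*sqrt(2)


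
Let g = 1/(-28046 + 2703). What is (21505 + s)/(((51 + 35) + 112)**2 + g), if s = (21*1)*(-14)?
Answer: 537550373/993546971 ≈ 0.54104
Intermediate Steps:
g = -1/25343 (g = 1/(-25343) = -1/25343 ≈ -3.9459e-5)
s = -294 (s = 21*(-14) = -294)
(21505 + s)/(((51 + 35) + 112)**2 + g) = (21505 - 294)/(((51 + 35) + 112)**2 - 1/25343) = 21211/((86 + 112)**2 - 1/25343) = 21211/(198**2 - 1/25343) = 21211/(39204 - 1/25343) = 21211/(993546971/25343) = 21211*(25343/993546971) = 537550373/993546971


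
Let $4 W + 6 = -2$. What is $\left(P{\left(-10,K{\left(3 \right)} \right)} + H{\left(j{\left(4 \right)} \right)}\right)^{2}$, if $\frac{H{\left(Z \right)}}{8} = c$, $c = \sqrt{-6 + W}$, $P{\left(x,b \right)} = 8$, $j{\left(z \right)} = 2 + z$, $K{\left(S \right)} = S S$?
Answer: $-448 + 256 i \sqrt{2} \approx -448.0 + 362.04 i$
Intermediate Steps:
$W = -2$ ($W = - \frac{3}{2} + \frac{1}{4} \left(-2\right) = - \frac{3}{2} - \frac{1}{2} = -2$)
$K{\left(S \right)} = S^{2}$
$c = 2 i \sqrt{2}$ ($c = \sqrt{-6 - 2} = \sqrt{-8} = 2 i \sqrt{2} \approx 2.8284 i$)
$H{\left(Z \right)} = 16 i \sqrt{2}$ ($H{\left(Z \right)} = 8 \cdot 2 i \sqrt{2} = 16 i \sqrt{2}$)
$\left(P{\left(-10,K{\left(3 \right)} \right)} + H{\left(j{\left(4 \right)} \right)}\right)^{2} = \left(8 + 16 i \sqrt{2}\right)^{2}$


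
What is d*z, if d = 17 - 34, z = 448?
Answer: -7616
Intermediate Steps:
d = -17
d*z = -17*448 = -7616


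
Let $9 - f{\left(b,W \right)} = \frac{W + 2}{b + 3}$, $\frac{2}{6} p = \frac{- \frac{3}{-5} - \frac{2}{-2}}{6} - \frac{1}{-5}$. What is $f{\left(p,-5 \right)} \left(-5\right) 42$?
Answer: $- \frac{22365}{11} \approx -2033.2$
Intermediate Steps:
$p = \frac{7}{5}$ ($p = 3 \left(\frac{- \frac{3}{-5} - \frac{2}{-2}}{6} - \frac{1}{-5}\right) = 3 \left(\left(\left(-3\right) \left(- \frac{1}{5}\right) - -1\right) \frac{1}{6} - - \frac{1}{5}\right) = 3 \left(\left(\frac{3}{5} + 1\right) \frac{1}{6} + \frac{1}{5}\right) = 3 \left(\frac{8}{5} \cdot \frac{1}{6} + \frac{1}{5}\right) = 3 \left(\frac{4}{15} + \frac{1}{5}\right) = 3 \cdot \frac{7}{15} = \frac{7}{5} \approx 1.4$)
$f{\left(b,W \right)} = 9 - \frac{2 + W}{3 + b}$ ($f{\left(b,W \right)} = 9 - \frac{W + 2}{b + 3} = 9 - \frac{2 + W}{3 + b}$)
$f{\left(p,-5 \right)} \left(-5\right) 42 = \frac{25 - -5 + 9 \cdot \frac{7}{5}}{3 + \frac{7}{5}} \left(-5\right) 42 = \frac{25 + 5 + \frac{63}{5}}{\frac{22}{5}} \left(-5\right) 42 = \frac{5}{22} \cdot \frac{213}{5} \left(-5\right) 42 = \frac{213}{22} \left(-5\right) 42 = \left(- \frac{1065}{22}\right) 42 = - \frac{22365}{11}$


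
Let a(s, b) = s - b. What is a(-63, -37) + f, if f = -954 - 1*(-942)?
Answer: -38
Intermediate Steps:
f = -12 (f = -954 + 942 = -12)
a(-63, -37) + f = (-63 - 1*(-37)) - 12 = (-63 + 37) - 12 = -26 - 12 = -38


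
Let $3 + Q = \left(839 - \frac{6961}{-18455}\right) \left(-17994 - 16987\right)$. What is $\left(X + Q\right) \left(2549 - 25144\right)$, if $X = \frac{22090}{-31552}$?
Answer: $\frac{38631602667310064069}{58229216} \approx 6.6344 \cdot 10^{11}$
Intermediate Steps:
$X = - \frac{11045}{15776}$ ($X = 22090 \left(- \frac{1}{31552}\right) = - \frac{11045}{15776} \approx -0.70011$)
$Q = - \frac{541880441951}{18455}$ ($Q = -3 + \left(839 - \frac{6961}{-18455}\right) \left(-17994 - 16987\right) = -3 + \left(839 - - \frac{6961}{18455}\right) \left(-34981\right) = -3 + \left(839 + \frac{6961}{18455}\right) \left(-34981\right) = -3 + \frac{15490706}{18455} \left(-34981\right) = -3 - \frac{541880386586}{18455} = - \frac{541880441951}{18455} \approx -2.9362 \cdot 10^{7}$)
$\left(X + Q\right) \left(2549 - 25144\right) = \left(- \frac{11045}{15776} - \frac{541880441951}{18455}\right) \left(2549 - 25144\right) = \left(- \frac{8548706056054451}{291146080}\right) \left(-22595\right) = \frac{38631602667310064069}{58229216}$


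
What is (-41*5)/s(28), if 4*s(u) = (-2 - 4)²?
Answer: -205/9 ≈ -22.778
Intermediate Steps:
s(u) = 9 (s(u) = (-2 - 4)²/4 = (¼)*(-6)² = (¼)*36 = 9)
(-41*5)/s(28) = -41*5/9 = -205*⅑ = -205/9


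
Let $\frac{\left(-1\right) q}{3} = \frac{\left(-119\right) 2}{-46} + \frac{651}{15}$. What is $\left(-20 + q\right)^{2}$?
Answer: $\frac{363207364}{13225} \approx 27464.0$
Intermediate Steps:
$q = - \frac{16758}{115}$ ($q = - 3 \left(\frac{\left(-119\right) 2}{-46} + \frac{651}{15}\right) = - 3 \left(\left(-238\right) \left(- \frac{1}{46}\right) + 651 \cdot \frac{1}{15}\right) = - 3 \left(\frac{119}{23} + \frac{217}{5}\right) = \left(-3\right) \frac{5586}{115} = - \frac{16758}{115} \approx -145.72$)
$\left(-20 + q\right)^{2} = \left(-20 - \frac{16758}{115}\right)^{2} = \left(- \frac{19058}{115}\right)^{2} = \frac{363207364}{13225}$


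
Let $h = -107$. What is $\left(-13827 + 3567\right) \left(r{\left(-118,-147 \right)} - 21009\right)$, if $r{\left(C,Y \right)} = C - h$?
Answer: $215665200$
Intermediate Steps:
$r{\left(C,Y \right)} = 107 + C$ ($r{\left(C,Y \right)} = C - -107 = C + 107 = 107 + C$)
$\left(-13827 + 3567\right) \left(r{\left(-118,-147 \right)} - 21009\right) = \left(-13827 + 3567\right) \left(\left(107 - 118\right) - 21009\right) = - 10260 \left(-11 - 21009\right) = \left(-10260\right) \left(-21020\right) = 215665200$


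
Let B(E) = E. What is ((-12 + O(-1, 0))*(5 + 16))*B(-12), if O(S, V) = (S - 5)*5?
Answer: 10584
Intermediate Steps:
O(S, V) = -25 + 5*S (O(S, V) = (-5 + S)*5 = -25 + 5*S)
((-12 + O(-1, 0))*(5 + 16))*B(-12) = ((-12 + (-25 + 5*(-1)))*(5 + 16))*(-12) = ((-12 + (-25 - 5))*21)*(-12) = ((-12 - 30)*21)*(-12) = -42*21*(-12) = -882*(-12) = 10584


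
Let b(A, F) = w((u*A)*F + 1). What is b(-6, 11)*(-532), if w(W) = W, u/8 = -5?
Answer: -1405012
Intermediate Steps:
u = -40 (u = 8*(-5) = -40)
b(A, F) = 1 - 40*A*F (b(A, F) = (-40*A)*F + 1 = -40*A*F + 1 = 1 - 40*A*F)
b(-6, 11)*(-532) = (1 - 40*(-6)*11)*(-532) = (1 + 2640)*(-532) = 2641*(-532) = -1405012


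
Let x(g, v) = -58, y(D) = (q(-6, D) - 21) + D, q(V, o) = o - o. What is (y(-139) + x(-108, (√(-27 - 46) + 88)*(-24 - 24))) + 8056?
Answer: 7838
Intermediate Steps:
q(V, o) = 0
y(D) = -21 + D (y(D) = (0 - 21) + D = -21 + D)
(y(-139) + x(-108, (√(-27 - 46) + 88)*(-24 - 24))) + 8056 = ((-21 - 139) - 58) + 8056 = (-160 - 58) + 8056 = -218 + 8056 = 7838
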